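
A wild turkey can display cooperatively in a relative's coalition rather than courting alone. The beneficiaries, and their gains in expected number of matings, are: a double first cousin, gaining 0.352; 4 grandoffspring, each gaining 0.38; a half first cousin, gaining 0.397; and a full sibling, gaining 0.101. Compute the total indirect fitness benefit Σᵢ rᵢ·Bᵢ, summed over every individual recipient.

0.5433125

r to a double first cousin = 1/4 (double first cousins share both grandparent pairs — four paths of length 4: r = 4·(1/2)^4 = 1/4).
r to a grandoffspring = 1/4 (two parent–offspring links: r = (1/2)^2 = 1/4).
r to a half first cousin = 1/16 (half first cousins share one grandparent — one path of length 4: r = (1/2)^4 = 1/16).
r to a full sibling = 1/2 (full sibs share both parents — two paths of length 2: r = 2·(1/2)^2 = 1/2).
Summing one r·B term per recipient: 1·0.25·0.352 + 4·0.25·0.38 + 1·0.0625·0.397 + 1·0.5·0.101 = 0.5433125.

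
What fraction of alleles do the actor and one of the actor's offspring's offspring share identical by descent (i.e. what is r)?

Each parent–offspring link contributes a factor of 1/2, and independent paths through distinct common ancestors add.
Two parent–offspring links: r = (1/2)^2 = 1/4.

0.25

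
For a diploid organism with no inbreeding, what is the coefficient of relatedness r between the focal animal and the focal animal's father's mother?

0.25

Each parent–offspring link contributes a factor of 1/2, and independent paths through distinct common ancestors add.
Two parent–offspring links: r = (1/2)^2 = 1/4.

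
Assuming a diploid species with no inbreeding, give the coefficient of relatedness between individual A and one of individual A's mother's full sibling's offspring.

Each parent–offspring link contributes a factor of 1/2, and independent paths through distinct common ancestors add.
First cousins share one grandparent pair — two paths of length 4: r = 2·(1/2)^4 = 1/8.

0.125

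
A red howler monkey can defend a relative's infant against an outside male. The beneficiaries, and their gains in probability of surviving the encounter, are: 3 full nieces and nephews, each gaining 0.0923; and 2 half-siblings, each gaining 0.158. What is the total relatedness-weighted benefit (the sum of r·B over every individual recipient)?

0.148225

r to a full niece or nephew = 0.25 (full aunt/uncle↔niece/nephew: two paths of length 3 through the shared grandparent pair: r = 2·(1/2)^3 = 1/4).
r to a half-sibling = 0.25 (half-sibs share one parent — one path of length 2: r = (1/2)^2 = 1/4).
Summing one r·B term per recipient: 3·0.25·0.0923 + 2·0.25·0.158 = 0.148225.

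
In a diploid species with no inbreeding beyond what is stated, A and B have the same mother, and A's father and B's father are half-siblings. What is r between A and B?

Independent pedigree routes through distinct common ancestors add.
A and B are related in two ways: half-sibs through their shared mother (r = 1/4) and half first cousins through their fathers (r = 1/16).
r = 1/4 + 1/16 = 5/16 = 0.3125.

0.3125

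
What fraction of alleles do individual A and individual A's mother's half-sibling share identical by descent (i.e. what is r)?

0.125

Each parent–offspring link contributes a factor of 1/2, and independent paths through distinct common ancestors add.
Half-aunt/uncle↔niece/nephew: one path of length 3: r = (1/2)^3 = 1/8.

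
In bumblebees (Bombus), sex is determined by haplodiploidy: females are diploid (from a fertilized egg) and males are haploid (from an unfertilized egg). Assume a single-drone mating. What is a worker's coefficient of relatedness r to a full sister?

Haplodiploid full sisters inherit their father's entire haploid genome identically (contributing 1/2) and on average half of their mother's contribution (1/2 · 1/2 = 1/4); r = 1/2 + 1/4 = 3/4.

0.75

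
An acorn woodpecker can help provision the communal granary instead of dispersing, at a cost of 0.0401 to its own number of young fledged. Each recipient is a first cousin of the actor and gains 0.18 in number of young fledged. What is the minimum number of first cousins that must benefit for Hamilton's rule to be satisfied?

r to a first cousin = 1/8 (first cousins share one grandparent pair — two paths of length 4: r = 2·(1/2)^4 = 1/8).
Hamilton's rule: n·r·B > C  ⇒  n > C/(r·B) = 0.0401/(0.125·0.18) = 1.782.
The smallest integer exceeding 1.782 is 2.

2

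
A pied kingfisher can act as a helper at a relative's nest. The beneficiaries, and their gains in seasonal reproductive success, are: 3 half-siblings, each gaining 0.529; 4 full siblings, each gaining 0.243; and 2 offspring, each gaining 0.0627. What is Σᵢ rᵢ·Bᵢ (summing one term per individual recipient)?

0.94545

r to a half-sibling = 1/4 (half-sibs share one parent — one path of length 2: r = (1/2)^2 = 1/4).
r to a full sibling = 1/2 (full sibs share both parents — two paths of length 2: r = 2·(1/2)^2 = 1/2).
r to an offspring = 1/2 (one parent–offspring link: r = (1/2)^1 = 1/2).
Summing one r·B term per recipient: 3·0.25·0.529 + 4·0.5·0.243 + 2·0.5·0.0627 = 0.94545.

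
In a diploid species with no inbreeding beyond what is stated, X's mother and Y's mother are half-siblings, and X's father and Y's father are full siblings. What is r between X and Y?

Wright's path rule: contributions from independent ancestry routes add.
X and Y are related in two ways: half first cousins through their mothers (r = 1/16) and first cousins through their fathers (r = 1/8).
r = 1/16 + 1/8 = 3/16 = 0.1875.

0.1875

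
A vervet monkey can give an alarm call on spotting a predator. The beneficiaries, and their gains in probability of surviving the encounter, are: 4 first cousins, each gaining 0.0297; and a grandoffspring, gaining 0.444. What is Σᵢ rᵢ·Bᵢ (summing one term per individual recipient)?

r to a first cousin = 0.125 (first cousins share one grandparent pair — two paths of length 4: r = 2·(1/2)^4 = 1/8).
r to a grandoffspring = 1/4 (two parent–offspring links: r = (1/2)^2 = 1/4).
Summing one r·B term per recipient: 4·0.125·0.0297 + 1·0.25·0.444 = 0.12585.

0.12585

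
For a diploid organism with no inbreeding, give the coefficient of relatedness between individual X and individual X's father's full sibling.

Each parent–offspring link contributes a factor of 1/2, and independent paths through distinct common ancestors add.
Full aunt/uncle↔niece/nephew: two paths of length 3 through the shared grandparent pair: r = 2·(1/2)^3 = 1/4.

0.25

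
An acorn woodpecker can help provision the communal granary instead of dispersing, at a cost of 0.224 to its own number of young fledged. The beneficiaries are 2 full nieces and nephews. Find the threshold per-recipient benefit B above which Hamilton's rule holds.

r to a full niece or nephew = 1/4 (full aunt/uncle↔niece/nephew: two paths of length 3 through the shared grandparent pair: r = 2·(1/2)^3 = 1/4).
Hamilton's rule with n recipients of equal r: n·r·B > C, so B > C/(n·r) = 0.224/(2·0.25) = 0.448.

0.448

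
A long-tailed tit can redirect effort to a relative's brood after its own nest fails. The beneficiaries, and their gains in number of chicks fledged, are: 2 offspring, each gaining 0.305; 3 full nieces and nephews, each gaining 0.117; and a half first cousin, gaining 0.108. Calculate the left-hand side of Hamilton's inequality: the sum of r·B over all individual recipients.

r to an offspring = 1/2 (one parent–offspring link: r = (1/2)^1 = 1/2).
r to a full niece or nephew = 1/4 (full aunt/uncle↔niece/nephew: two paths of length 3 through the shared grandparent pair: r = 2·(1/2)^3 = 1/4).
r to a half first cousin = 0.0625 (half first cousins share one grandparent — one path of length 4: r = (1/2)^4 = 1/16).
Summing one r·B term per recipient: 2·0.5·0.305 + 3·0.25·0.117 + 1·0.0625·0.108 = 0.3995.

0.3995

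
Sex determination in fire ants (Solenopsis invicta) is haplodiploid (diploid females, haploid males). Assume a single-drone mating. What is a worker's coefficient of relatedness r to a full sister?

0.75

Haplodiploid full sisters inherit their father's entire haploid genome identically (contributing 1/2) and on average half of their mother's contribution (1/2 · 1/2 = 1/4); r = 1/2 + 1/4 = 3/4.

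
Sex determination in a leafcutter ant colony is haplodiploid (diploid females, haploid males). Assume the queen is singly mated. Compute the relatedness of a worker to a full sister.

0.75

Haplodiploid full sisters inherit their father's entire haploid genome identically (contributing 1/2) and on average half of their mother's contribution (1/2 · 1/2 = 1/4); r = 1/2 + 1/4 = 3/4.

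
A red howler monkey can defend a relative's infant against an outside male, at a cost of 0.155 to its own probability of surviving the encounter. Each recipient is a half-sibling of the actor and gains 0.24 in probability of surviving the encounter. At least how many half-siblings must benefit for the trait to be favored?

r to a half-sibling = 0.25 (half-sibs share one parent — one path of length 2: r = (1/2)^2 = 1/4).
Hamilton's rule: n·r·B > C  ⇒  n > C/(r·B) = 0.155/(0.25·0.24) = 2.583.
The smallest integer exceeding 2.583 is 3.

3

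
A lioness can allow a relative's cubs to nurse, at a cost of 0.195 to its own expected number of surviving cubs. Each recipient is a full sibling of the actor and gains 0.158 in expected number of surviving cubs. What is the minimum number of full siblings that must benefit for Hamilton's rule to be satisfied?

3

r to a full sibling = 0.5 (full sibs share both parents — two paths of length 2: r = 2·(1/2)^2 = 1/2).
Hamilton's rule: n·r·B > C  ⇒  n > C/(r·B) = 0.195/(0.5·0.158) = 2.468.
The smallest integer exceeding 2.468 is 3.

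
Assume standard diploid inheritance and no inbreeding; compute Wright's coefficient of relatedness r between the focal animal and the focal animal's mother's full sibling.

0.25

Each parent–offspring link contributes a factor of 1/2, and independent paths through distinct common ancestors add.
Full aunt/uncle↔niece/nephew: two paths of length 3 through the shared grandparent pair: r = 2·(1/2)^3 = 1/4.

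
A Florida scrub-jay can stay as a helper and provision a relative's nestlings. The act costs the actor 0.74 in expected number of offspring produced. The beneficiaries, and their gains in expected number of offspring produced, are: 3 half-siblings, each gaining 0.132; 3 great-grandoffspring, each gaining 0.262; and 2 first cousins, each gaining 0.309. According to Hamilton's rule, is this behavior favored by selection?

Hamilton's rule: the trait is favored when the sum of r·B over every recipient exceeds the actor's cost C.
r to a half-sibling = 1/4 (half-sibs share one parent — one path of length 2: r = (1/2)^2 = 1/4).
r to a great-grandoffspring = 0.125 (three parent–offspring links: r = (1/2)^3 = 1/8).
r to a first cousin = 0.125 (first cousins share one grandparent pair — two paths of length 4: r = 2·(1/2)^4 = 1/8).
Summing one r·B term per recipient: 3·0.25·0.132 + 3·0.125·0.262 + 2·0.125·0.309 = 0.2745.
0.2745 < 0.74: the indirect benefit is less than the cost.

No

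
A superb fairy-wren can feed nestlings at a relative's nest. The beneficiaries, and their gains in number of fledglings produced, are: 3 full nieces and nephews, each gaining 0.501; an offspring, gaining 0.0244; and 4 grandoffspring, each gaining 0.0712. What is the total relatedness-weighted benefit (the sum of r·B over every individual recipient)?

0.45915

r to a full niece or nephew = 1/4 (full aunt/uncle↔niece/nephew: two paths of length 3 through the shared grandparent pair: r = 2·(1/2)^3 = 1/4).
r to an offspring = 1/2 (one parent–offspring link: r = (1/2)^1 = 1/2).
r to a grandoffspring = 1/4 (two parent–offspring links: r = (1/2)^2 = 1/4).
Summing one r·B term per recipient: 3·0.25·0.501 + 1·0.5·0.0244 + 4·0.25·0.0712 = 0.45915.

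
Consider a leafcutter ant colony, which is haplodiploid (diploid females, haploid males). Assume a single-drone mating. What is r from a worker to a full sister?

0.75

Haplodiploid full sisters inherit their father's entire haploid genome identically (contributing 1/2) and on average half of their mother's contribution (1/2 · 1/2 = 1/4); r = 1/2 + 1/4 = 3/4.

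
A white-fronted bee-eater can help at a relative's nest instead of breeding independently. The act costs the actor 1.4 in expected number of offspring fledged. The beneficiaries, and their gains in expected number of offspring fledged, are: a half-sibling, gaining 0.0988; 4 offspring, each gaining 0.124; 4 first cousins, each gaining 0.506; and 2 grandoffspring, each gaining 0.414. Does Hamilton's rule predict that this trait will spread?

No

Hamilton's rule: the trait is favored when the sum of r·B over every recipient exceeds the actor's cost C.
r to a half-sibling = 0.25 (half-sibs share one parent — one path of length 2: r = (1/2)^2 = 1/4).
r to an offspring = 0.5 (one parent–offspring link: r = (1/2)^1 = 1/2).
r to a first cousin = 0.125 (first cousins share one grandparent pair — two paths of length 4: r = 2·(1/2)^4 = 1/8).
r to a grandoffspring = 0.25 (two parent–offspring links: r = (1/2)^2 = 1/4).
Summing one r·B term per recipient: 1·0.25·0.0988 + 4·0.5·0.124 + 4·0.125·0.506 + 2·0.25·0.414 = 0.7327.
0.7327 < 1.4: the indirect benefit is less than the cost.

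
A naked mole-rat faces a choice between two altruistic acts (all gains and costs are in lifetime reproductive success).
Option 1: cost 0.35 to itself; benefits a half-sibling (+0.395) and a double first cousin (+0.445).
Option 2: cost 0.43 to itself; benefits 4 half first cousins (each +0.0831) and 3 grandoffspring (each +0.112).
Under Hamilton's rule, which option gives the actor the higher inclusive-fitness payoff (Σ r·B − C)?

Option 1: r to a half-sibling = 0.25.
Option 1: r to a double first cousin = 0.25.
Option 1: Σ r·B − C = (1·0.25·0.395 + 1·0.25·0.445) − 0.35 = -0.14.
Option 2: r to a half first cousin = 0.0625.
Option 2: r to a grandoffspring = 0.25.
Option 2: Σ r·B − C = (4·0.0625·0.0831 + 3·0.25·0.112) − 0.43 = -0.325225.
Option 1 has the higher net inclusive-fitness payoff.

Option 1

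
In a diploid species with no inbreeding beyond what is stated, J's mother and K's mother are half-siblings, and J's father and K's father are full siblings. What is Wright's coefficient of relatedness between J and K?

Relatedness sums over independent paths through distinct common ancestors.
J and K are related in two ways: half first cousins through their mothers (r = 1/16) and first cousins through their fathers (r = 1/8).
r = 1/16 + 1/8 = 3/16 = 0.1875.

0.1875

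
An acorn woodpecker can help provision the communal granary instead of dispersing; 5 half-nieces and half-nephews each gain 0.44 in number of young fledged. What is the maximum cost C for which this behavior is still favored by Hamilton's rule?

r to a half-niece or half-nephew = 0.125 (half-aunt/uncle↔niece/nephew: one path of length 3: r = (1/2)^3 = 1/8).
Hamilton's rule: n·r·B > C, so the trait is favored while C < n·r·B = 5·0.125·0.44 = 0.275.

0.275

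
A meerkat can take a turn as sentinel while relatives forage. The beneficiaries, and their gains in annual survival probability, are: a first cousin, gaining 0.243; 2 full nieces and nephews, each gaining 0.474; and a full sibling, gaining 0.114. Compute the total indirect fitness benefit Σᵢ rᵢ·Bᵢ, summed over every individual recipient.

r to a first cousin = 1/8 (first cousins share one grandparent pair — two paths of length 4: r = 2·(1/2)^4 = 1/8).
r to a full niece or nephew = 1/4 (full aunt/uncle↔niece/nephew: two paths of length 3 through the shared grandparent pair: r = 2·(1/2)^3 = 1/4).
r to a full sibling = 1/2 (full sibs share both parents — two paths of length 2: r = 2·(1/2)^2 = 1/2).
Summing one r·B term per recipient: 1·0.125·0.243 + 2·0.25·0.474 + 1·0.5·0.114 = 0.324375.

0.324375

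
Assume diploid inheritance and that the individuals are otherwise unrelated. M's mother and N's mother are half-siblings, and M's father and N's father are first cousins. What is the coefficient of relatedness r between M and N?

0.09375

Relatedness sums over independent paths through distinct common ancestors.
M and N are related in two ways: half first cousins through their mothers (r = 1/16) and second cousins through their fathers (r = 1/32).
r = 1/16 + 1/32 = 3/32 = 0.09375.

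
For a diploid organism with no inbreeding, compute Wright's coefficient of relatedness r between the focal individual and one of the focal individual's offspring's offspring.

0.25

Each parent–offspring link contributes a factor of 1/2, and independent paths through distinct common ancestors add.
Two parent–offspring links: r = (1/2)^2 = 1/4.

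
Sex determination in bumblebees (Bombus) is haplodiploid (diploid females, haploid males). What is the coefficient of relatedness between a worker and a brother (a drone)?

0.25

Her haploid brother carries none of their father's genes and a random half of their mother's genome; that half matches the maternal half of her own genome with probability 1/2: r = 1/2 · 1/2 = 1/4.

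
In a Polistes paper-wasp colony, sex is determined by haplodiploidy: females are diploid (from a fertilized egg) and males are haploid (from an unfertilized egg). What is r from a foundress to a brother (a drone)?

0.25

Her haploid brother carries none of their father's genes and a random half of their mother's genome; that half matches the maternal half of her own genome with probability 1/2: r = 1/2 · 1/2 = 1/4.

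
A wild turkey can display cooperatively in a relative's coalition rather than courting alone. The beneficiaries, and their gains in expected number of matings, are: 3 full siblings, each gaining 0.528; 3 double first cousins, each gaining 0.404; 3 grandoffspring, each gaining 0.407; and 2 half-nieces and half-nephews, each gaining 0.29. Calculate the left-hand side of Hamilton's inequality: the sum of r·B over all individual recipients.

1.47275

r to a full sibling = 0.5 (full sibs share both parents — two paths of length 2: r = 2·(1/2)^2 = 1/2).
r to a double first cousin = 0.25 (double first cousins share both grandparent pairs — four paths of length 4: r = 4·(1/2)^4 = 1/4).
r to a grandoffspring = 1/4 (two parent–offspring links: r = (1/2)^2 = 1/4).
r to a half-niece or half-nephew = 0.125 (half-aunt/uncle↔niece/nephew: one path of length 3: r = (1/2)^3 = 1/8).
Summing one r·B term per recipient: 3·0.5·0.528 + 3·0.25·0.404 + 3·0.25·0.407 + 2·0.125·0.29 = 1.47275.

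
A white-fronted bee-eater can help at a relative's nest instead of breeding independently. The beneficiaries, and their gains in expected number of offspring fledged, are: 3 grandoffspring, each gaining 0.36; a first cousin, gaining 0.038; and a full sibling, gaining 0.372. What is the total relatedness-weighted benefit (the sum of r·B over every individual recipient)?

r to a grandoffspring = 0.25 (two parent–offspring links: r = (1/2)^2 = 1/4).
r to a first cousin = 1/8 (first cousins share one grandparent pair — two paths of length 4: r = 2·(1/2)^4 = 1/8).
r to a full sibling = 0.5 (full sibs share both parents — two paths of length 2: r = 2·(1/2)^2 = 1/2).
Summing one r·B term per recipient: 3·0.25·0.36 + 1·0.125·0.038 + 1·0.5·0.372 = 0.46075.

0.46075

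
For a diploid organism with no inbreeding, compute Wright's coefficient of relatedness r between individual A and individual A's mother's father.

0.25

Each parent–offspring link contributes a factor of 1/2, and independent paths through distinct common ancestors add.
Two parent–offspring links: r = (1/2)^2 = 1/4.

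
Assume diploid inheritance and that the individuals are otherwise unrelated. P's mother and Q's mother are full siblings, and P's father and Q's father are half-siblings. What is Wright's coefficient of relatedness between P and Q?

0.1875

Relatedness sums over independent paths through distinct common ancestors.
P and Q are related in two ways: first cousins through their mothers (r = 1/8) and half first cousins through their fathers (r = 1/16).
r = 1/8 + 1/16 = 3/16 = 0.1875.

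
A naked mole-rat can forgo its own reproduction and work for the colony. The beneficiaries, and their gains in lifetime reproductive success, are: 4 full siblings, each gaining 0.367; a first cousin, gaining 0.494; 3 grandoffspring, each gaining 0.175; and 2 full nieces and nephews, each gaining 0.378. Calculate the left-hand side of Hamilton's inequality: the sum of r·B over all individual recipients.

r to a full sibling = 1/2 (full sibs share both parents — two paths of length 2: r = 2·(1/2)^2 = 1/2).
r to a first cousin = 1/8 (first cousins share one grandparent pair — two paths of length 4: r = 2·(1/2)^4 = 1/8).
r to a grandoffspring = 1/4 (two parent–offspring links: r = (1/2)^2 = 1/4).
r to a full niece or nephew = 0.25 (full aunt/uncle↔niece/nephew: two paths of length 3 through the shared grandparent pair: r = 2·(1/2)^3 = 1/4).
Summing one r·B term per recipient: 4·0.5·0.367 + 1·0.125·0.494 + 3·0.25·0.175 + 2·0.25·0.378 = 1.116.

1.116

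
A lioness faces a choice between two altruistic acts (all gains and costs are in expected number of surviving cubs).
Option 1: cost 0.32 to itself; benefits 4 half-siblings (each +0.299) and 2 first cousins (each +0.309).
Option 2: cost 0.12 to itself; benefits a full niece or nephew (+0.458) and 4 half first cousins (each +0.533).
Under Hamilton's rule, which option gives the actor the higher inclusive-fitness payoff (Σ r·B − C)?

Option 1: r to a half-sibling = 0.25.
Option 1: r to a first cousin = 0.125.
Option 1: Σ r·B − C = (4·0.25·0.299 + 2·0.125·0.309) − 0.32 = 0.05625.
Option 2: r to a full niece or nephew = 0.25.
Option 2: r to a half first cousin = 0.0625.
Option 2: Σ r·B − C = (1·0.25·0.458 + 4·0.0625·0.533) − 0.12 = 0.12775.
Option 2 has the higher net inclusive-fitness payoff.

Option 2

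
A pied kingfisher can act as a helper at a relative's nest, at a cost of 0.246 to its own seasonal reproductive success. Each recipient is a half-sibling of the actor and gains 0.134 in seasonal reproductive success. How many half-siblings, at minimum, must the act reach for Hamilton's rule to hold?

8

r to a half-sibling = 1/4 (half-sibs share one parent — one path of length 2: r = (1/2)^2 = 1/4).
Hamilton's rule: n·r·B > C  ⇒  n > C/(r·B) = 0.246/(0.25·0.134) = 7.343.
The smallest integer exceeding 7.343 is 8.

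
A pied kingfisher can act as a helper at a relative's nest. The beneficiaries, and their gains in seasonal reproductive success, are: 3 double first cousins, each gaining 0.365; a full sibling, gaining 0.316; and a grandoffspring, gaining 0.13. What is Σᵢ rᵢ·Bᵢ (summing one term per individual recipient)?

0.46425

r to a double first cousin = 0.25 (double first cousins share both grandparent pairs — four paths of length 4: r = 4·(1/2)^4 = 1/4).
r to a full sibling = 0.5 (full sibs share both parents — two paths of length 2: r = 2·(1/2)^2 = 1/2).
r to a grandoffspring = 0.25 (two parent–offspring links: r = (1/2)^2 = 1/4).
Summing one r·B term per recipient: 3·0.25·0.365 + 1·0.5·0.316 + 1·0.25·0.13 = 0.46425.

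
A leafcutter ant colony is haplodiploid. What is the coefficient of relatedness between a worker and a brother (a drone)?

Her haploid brother carries none of their father's genes and a random half of their mother's genome; that half matches the maternal half of her own genome with probability 1/2: r = 1/2 · 1/2 = 1/4.

0.25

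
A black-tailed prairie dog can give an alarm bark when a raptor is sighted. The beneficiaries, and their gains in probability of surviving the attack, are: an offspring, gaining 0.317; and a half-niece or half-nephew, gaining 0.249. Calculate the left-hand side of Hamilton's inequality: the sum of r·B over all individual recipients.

r to an offspring = 0.5 (one parent–offspring link: r = (1/2)^1 = 1/2).
r to a half-niece or half-nephew = 1/8 (half-aunt/uncle↔niece/nephew: one path of length 3: r = (1/2)^3 = 1/8).
Summing one r·B term per recipient: 1·0.5·0.317 + 1·0.125·0.249 = 0.189625.

0.189625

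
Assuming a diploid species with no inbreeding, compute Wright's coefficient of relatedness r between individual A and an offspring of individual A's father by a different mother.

0.25

Each parent–offspring link contributes a factor of 1/2, and independent paths through distinct common ancestors add.
Half-sibs share one parent — one path of length 2: r = (1/2)^2 = 1/4.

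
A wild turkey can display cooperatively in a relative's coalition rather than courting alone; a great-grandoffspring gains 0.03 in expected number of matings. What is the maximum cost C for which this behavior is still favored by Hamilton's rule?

0.00375

r to a great-grandoffspring = 0.125 (three parent–offspring links: r = (1/2)^3 = 1/8).
Hamilton's rule: n·r·B > C, so the trait is favored while C < n·r·B = 1·0.125·0.03 = 0.00375.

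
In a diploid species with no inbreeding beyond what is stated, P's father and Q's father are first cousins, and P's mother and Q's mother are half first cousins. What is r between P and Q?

Independent pedigree routes through distinct common ancestors add.
P and Q are related in two ways: second cousins through their fathers (r = 1/32) and half second cousins through their mothers (r = 1/64).
r = 1/32 + 1/64 = 3/64 = 0.046875.

0.046875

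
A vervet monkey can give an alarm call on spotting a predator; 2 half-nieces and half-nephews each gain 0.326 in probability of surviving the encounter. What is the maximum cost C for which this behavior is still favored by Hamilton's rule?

r to a half-niece or half-nephew = 0.125 (half-aunt/uncle↔niece/nephew: one path of length 3: r = (1/2)^3 = 1/8).
Hamilton's rule: n·r·B > C, so the trait is favored while C < n·r·B = 2·0.125·0.326 = 0.0815.

0.0815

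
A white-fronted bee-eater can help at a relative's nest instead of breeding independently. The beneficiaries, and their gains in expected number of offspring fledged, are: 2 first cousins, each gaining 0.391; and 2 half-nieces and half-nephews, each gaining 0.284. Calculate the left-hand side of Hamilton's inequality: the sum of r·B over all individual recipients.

0.16875

r to a first cousin = 1/8 (first cousins share one grandparent pair — two paths of length 4: r = 2·(1/2)^4 = 1/8).
r to a half-niece or half-nephew = 1/8 (half-aunt/uncle↔niece/nephew: one path of length 3: r = (1/2)^3 = 1/8).
Summing one r·B term per recipient: 2·0.125·0.391 + 2·0.125·0.284 = 0.16875.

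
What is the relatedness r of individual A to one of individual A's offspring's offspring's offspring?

Each parent–offspring link contributes a factor of 1/2, and independent paths through distinct common ancestors add.
Three parent–offspring links: r = (1/2)^3 = 1/8.

0.125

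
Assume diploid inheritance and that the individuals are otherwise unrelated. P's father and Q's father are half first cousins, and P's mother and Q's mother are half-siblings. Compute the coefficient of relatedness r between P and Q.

0.078125

Relatedness sums over independent paths through distinct common ancestors.
P and Q are related in two ways: half second cousins through their fathers (r = 1/64) and half first cousins through their mothers (r = 1/16).
r = 1/64 + 1/16 = 5/64 = 0.078125.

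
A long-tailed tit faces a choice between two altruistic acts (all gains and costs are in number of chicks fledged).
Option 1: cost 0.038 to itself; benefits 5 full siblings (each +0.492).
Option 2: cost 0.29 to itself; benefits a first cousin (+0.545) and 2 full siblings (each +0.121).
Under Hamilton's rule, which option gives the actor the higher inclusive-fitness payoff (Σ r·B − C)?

Option 1

Option 1: r to a full sibling = 0.5.
Option 1: Σ r·B − C = (5·0.5·0.492) − 0.038 = 1.192.
Option 2: r to a first cousin = 0.125.
Option 2: r to a full sibling = 0.5.
Option 2: Σ r·B − C = (1·0.125·0.545 + 2·0.5·0.121) − 0.29 = -0.100875.
Option 1 has the higher net inclusive-fitness payoff.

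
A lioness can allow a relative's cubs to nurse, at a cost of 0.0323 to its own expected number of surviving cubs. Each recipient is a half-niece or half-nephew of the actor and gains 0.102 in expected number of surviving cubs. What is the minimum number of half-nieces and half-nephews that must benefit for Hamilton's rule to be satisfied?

3

r to a half-niece or half-nephew = 0.125 (half-aunt/uncle↔niece/nephew: one path of length 3: r = (1/2)^3 = 1/8).
Hamilton's rule: n·r·B > C  ⇒  n > C/(r·B) = 0.0323/(0.125·0.102) = 2.533.
The smallest integer exceeding 2.533 is 3.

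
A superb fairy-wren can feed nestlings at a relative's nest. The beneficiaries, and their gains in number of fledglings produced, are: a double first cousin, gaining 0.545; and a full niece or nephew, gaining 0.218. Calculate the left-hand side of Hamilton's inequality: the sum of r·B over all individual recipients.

0.19075

r to a double first cousin = 0.25 (double first cousins share both grandparent pairs — four paths of length 4: r = 4·(1/2)^4 = 1/4).
r to a full niece or nephew = 0.25 (full aunt/uncle↔niece/nephew: two paths of length 3 through the shared grandparent pair: r = 2·(1/2)^3 = 1/4).
Summing one r·B term per recipient: 1·0.25·0.545 + 1·0.25·0.218 = 0.19075.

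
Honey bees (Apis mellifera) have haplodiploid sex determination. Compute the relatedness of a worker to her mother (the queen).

One meiotic link between diploid queen and diploid daughter: r = 1/2.

0.5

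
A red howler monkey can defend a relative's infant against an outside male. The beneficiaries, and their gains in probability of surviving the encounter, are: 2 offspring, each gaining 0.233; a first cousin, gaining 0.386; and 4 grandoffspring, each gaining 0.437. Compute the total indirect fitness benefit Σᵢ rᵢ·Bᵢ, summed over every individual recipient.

r to an offspring = 1/2 (one parent–offspring link: r = (1/2)^1 = 1/2).
r to a first cousin = 0.125 (first cousins share one grandparent pair — two paths of length 4: r = 2·(1/2)^4 = 1/8).
r to a grandoffspring = 1/4 (two parent–offspring links: r = (1/2)^2 = 1/4).
Summing one r·B term per recipient: 2·0.5·0.233 + 1·0.125·0.386 + 4·0.25·0.437 = 0.71825.

0.71825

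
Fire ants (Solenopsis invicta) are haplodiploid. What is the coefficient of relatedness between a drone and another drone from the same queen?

Haploid brothers each carry a random half of the queen's diploid genome, so on average they share half: r = 1/2.

0.5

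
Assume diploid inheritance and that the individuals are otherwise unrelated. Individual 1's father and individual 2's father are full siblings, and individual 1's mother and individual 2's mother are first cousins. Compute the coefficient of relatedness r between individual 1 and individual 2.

0.15625

With two independent routes of shared ancestry, r is the sum of the two contributions.
Individual 1 and individual 2 are related in two ways: first cousins through their fathers (r = 1/8) and second cousins through their mothers (r = 1/32).
r = 1/8 + 1/32 = 5/32 = 0.15625.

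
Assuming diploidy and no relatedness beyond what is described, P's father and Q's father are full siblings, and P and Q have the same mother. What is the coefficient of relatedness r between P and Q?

0.375

Wright's path rule: contributions from independent ancestry routes add.
P and Q are related in two ways: first cousins through their fathers (r = 1/8) and half-sibs through their shared mother (r = 1/4).
r = 1/8 + 1/4 = 3/8 = 0.375.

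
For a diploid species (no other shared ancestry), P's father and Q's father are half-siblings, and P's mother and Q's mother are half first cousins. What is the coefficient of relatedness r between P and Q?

0.078125

Wright's path rule: contributions from independent ancestry routes add.
P and Q are related in two ways: half first cousins through their fathers (r = 1/16) and half second cousins through their mothers (r = 1/64).
r = 1/16 + 1/64 = 0.078125.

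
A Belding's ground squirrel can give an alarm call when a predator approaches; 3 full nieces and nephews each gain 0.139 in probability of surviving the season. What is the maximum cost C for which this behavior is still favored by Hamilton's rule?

0.10425

r to a full niece or nephew = 0.25 (full aunt/uncle↔niece/nephew: two paths of length 3 through the shared grandparent pair: r = 2·(1/2)^3 = 1/4).
Hamilton's rule: n·r·B > C, so the trait is favored while C < n·r·B = 3·0.25·0.139 = 0.10425.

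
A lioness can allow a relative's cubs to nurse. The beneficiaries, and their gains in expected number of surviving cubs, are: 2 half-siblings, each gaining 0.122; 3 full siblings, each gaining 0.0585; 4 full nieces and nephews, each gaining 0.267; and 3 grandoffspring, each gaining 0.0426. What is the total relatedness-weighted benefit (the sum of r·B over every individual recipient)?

0.4477

r to a half-sibling = 1/4 (half-sibs share one parent — one path of length 2: r = (1/2)^2 = 1/4).
r to a full sibling = 1/2 (full sibs share both parents — two paths of length 2: r = 2·(1/2)^2 = 1/2).
r to a full niece or nephew = 1/4 (full aunt/uncle↔niece/nephew: two paths of length 3 through the shared grandparent pair: r = 2·(1/2)^3 = 1/4).
r to a grandoffspring = 1/4 (two parent–offspring links: r = (1/2)^2 = 1/4).
Summing one r·B term per recipient: 2·0.25·0.122 + 3·0.5·0.0585 + 4·0.25·0.267 + 3·0.25·0.0426 = 0.4477.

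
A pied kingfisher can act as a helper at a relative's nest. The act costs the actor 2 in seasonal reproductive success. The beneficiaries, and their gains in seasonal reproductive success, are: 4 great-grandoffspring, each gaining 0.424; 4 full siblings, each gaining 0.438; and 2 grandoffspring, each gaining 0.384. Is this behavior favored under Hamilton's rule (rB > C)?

Hamilton's rule: the trait is favored when the sum of r·B over every recipient exceeds the actor's cost C.
r to a great-grandoffspring = 0.125 (three parent–offspring links: r = (1/2)^3 = 1/8).
r to a full sibling = 1/2 (full sibs share both parents — two paths of length 2: r = 2·(1/2)^2 = 1/2).
r to a grandoffspring = 0.25 (two parent–offspring links: r = (1/2)^2 = 1/4).
Summing one r·B term per recipient: 4·0.125·0.424 + 4·0.5·0.438 + 2·0.25·0.384 = 1.28.
1.28 < 2: the indirect benefit is less than the cost.

No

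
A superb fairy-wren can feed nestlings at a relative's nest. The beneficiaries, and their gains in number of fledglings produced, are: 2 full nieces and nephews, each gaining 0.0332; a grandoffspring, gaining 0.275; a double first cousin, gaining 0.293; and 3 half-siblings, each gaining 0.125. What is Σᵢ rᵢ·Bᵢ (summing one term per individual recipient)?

r to a full niece or nephew = 1/4 (full aunt/uncle↔niece/nephew: two paths of length 3 through the shared grandparent pair: r = 2·(1/2)^3 = 1/4).
r to a grandoffspring = 1/4 (two parent–offspring links: r = (1/2)^2 = 1/4).
r to a double first cousin = 1/4 (double first cousins share both grandparent pairs — four paths of length 4: r = 4·(1/2)^4 = 1/4).
r to a half-sibling = 0.25 (half-sibs share one parent — one path of length 2: r = (1/2)^2 = 1/4).
Summing one r·B term per recipient: 2·0.25·0.0332 + 1·0.25·0.275 + 1·0.25·0.293 + 3·0.25·0.125 = 0.25235.

0.25235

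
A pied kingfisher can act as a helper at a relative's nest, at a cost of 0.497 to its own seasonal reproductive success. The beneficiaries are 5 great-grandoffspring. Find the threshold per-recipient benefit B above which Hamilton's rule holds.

0.7952

r to a great-grandoffspring = 1/8 (three parent–offspring links: r = (1/2)^3 = 1/8).
Hamilton's rule with n recipients of equal r: n·r·B > C, so B > C/(n·r) = 0.497/(5·0.125) = 0.7952.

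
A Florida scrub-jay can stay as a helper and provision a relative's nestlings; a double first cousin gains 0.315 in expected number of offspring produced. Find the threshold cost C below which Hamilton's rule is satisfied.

0.07875

r to a double first cousin = 1/4 (double first cousins share both grandparent pairs — four paths of length 4: r = 4·(1/2)^4 = 1/4).
Hamilton's rule: n·r·B > C, so the trait is favored while C < n·r·B = 1·0.25·0.315 = 0.07875.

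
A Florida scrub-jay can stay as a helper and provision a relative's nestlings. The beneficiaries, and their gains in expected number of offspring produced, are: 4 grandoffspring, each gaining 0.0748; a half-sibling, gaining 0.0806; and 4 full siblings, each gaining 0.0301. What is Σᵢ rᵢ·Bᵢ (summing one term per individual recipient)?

r to a grandoffspring = 1/4 (two parent–offspring links: r = (1/2)^2 = 1/4).
r to a half-sibling = 0.25 (half-sibs share one parent — one path of length 2: r = (1/2)^2 = 1/4).
r to a full sibling = 0.5 (full sibs share both parents — two paths of length 2: r = 2·(1/2)^2 = 1/2).
Summing one r·B term per recipient: 4·0.25·0.0748 + 1·0.25·0.0806 + 4·0.5·0.0301 = 0.15515.

0.15515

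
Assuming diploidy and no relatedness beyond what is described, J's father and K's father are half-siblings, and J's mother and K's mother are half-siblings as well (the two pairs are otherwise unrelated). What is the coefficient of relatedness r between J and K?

With two independent routes of shared ancestry, r is the sum of the two contributions.
J and K are related in two ways: half first cousins through their fathers (r = 1/16) and half first cousins through their mothers (r = 1/16).
r = 1/16 + 1/16 = 0.125.

0.125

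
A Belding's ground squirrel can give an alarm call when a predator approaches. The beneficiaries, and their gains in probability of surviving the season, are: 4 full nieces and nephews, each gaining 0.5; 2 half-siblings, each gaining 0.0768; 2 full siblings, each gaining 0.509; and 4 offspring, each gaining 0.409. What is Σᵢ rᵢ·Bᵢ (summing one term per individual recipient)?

1.8654

r to a full niece or nephew = 1/4 (full aunt/uncle↔niece/nephew: two paths of length 3 through the shared grandparent pair: r = 2·(1/2)^3 = 1/4).
r to a half-sibling = 0.25 (half-sibs share one parent — one path of length 2: r = (1/2)^2 = 1/4).
r to a full sibling = 1/2 (full sibs share both parents — two paths of length 2: r = 2·(1/2)^2 = 1/2).
r to an offspring = 0.5 (one parent–offspring link: r = (1/2)^1 = 1/2).
Summing one r·B term per recipient: 4·0.25·0.5 + 2·0.25·0.0768 + 2·0.5·0.509 + 4·0.5·0.409 = 1.8654.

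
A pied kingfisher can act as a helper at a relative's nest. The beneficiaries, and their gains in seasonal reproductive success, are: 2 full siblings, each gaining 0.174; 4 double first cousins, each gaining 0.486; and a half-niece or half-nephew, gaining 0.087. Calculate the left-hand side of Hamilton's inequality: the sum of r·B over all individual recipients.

r to a full sibling = 0.5 (full sibs share both parents — two paths of length 2: r = 2·(1/2)^2 = 1/2).
r to a double first cousin = 0.25 (double first cousins share both grandparent pairs — four paths of length 4: r = 4·(1/2)^4 = 1/4).
r to a half-niece or half-nephew = 0.125 (half-aunt/uncle↔niece/nephew: one path of length 3: r = (1/2)^3 = 1/8).
Summing one r·B term per recipient: 2·0.5·0.174 + 4·0.25·0.486 + 1·0.125·0.087 = 0.670875.

0.670875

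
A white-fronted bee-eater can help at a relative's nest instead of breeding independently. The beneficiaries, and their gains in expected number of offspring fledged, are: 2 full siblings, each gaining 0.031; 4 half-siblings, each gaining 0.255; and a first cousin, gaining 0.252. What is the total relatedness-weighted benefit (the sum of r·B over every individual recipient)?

r to a full sibling = 1/2 (full sibs share both parents — two paths of length 2: r = 2·(1/2)^2 = 1/2).
r to a half-sibling = 0.25 (half-sibs share one parent — one path of length 2: r = (1/2)^2 = 1/4).
r to a first cousin = 1/8 (first cousins share one grandparent pair — two paths of length 4: r = 2·(1/2)^4 = 1/8).
Summing one r·B term per recipient: 2·0.5·0.031 + 4·0.25·0.255 + 1·0.125·0.252 = 0.3175.

0.3175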